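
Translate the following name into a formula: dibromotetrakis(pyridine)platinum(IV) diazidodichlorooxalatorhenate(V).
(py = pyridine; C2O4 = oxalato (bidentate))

Cation [Pt…]: ligand charges -2, Pt(IV) ⇒ ion charge 2+.
Anion [Re…]: ligand charges -6, Re(V) ⇒ ion charge 1−.

[PtBr2(py)4][Re(C2O4)Cl2(N3)2]2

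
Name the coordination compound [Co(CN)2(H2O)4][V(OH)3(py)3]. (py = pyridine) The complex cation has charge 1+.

The complex cation is given as 1+; its ligand charges sum to -2, so Co = +3.
A 1:1 salt means the anion carries the equal and opposite charge, 1−.
Anion: ligand charges sum to -3; for the ion to be 1−, V = +2.

tetraaquadicyanocobalt(III) trihydroxotris(pyridine)vanadate(II)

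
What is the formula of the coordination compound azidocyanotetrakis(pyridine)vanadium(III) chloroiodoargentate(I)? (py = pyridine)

[V(CN)(N3)(py)4][AgClI]

Cation [V…]: ligand charges -2, V(III) ⇒ ion charge 1+.
Anion [Ag…]: ligand charges -2, Ag(I) ⇒ ion charge 1−.
One 1+ cation balances one 1− anion.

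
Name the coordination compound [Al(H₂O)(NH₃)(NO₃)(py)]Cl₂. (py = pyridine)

The 2 chloride counter-ions carry a total charge of -2, so each complex ion is 2+.
Ligand charges: 1×nitrato (-1 each), 1×ammine (neutral), 1×aqua (neutral), 1×pyridine (neutral); total -1. So Al + (-1) = 2+, giving Al = +3.
Ligands are named alphabetically: ammine before aqua before nitrato before pyridine.

ammineaquanitrato(pyridine)aluminium(III) chloride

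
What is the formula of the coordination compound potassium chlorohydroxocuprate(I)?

Ligands: 1 chloro (Cl, -1), 1 hydroxo (OH, -1). Ligand charge sum = -2.
With Cu in oxidation state +1, the complex ion is [Cu...]^1−.
Charge balance with potassium (+1) requires 1 complex ion per 1 potassium.

K[CuCl(OH)]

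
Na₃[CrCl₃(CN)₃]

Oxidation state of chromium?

+3

3 sodium outside the brackets (+1 each) → the complex ion is 3−.
Ligand charges: 3×Cl = -3; 3×CN = -3; sum -6.
Cr + (-6) = 3− ⇒ Cr is +3.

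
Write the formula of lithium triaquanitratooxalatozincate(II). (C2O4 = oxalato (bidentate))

Ligands: 3 aqua (H2O, neutral), 1 nitrato (NO3, -1), 1 oxalato (C2O4, -2). Ligand charge sum = -3.
With Zn in oxidation state +2, the complex ion is [Zn...]^1−.
Charge balance with lithium (+1) requires 1 complex ion per 1 lithium.

Li[Zn(C2O4)(H2O)3(NO3)]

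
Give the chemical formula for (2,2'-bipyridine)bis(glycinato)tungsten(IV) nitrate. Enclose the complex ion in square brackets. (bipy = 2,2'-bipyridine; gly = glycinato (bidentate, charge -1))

Ligands: 1 2,2'-bipyridine (bipy, neutral), 2 glycinato (gly, -1). Ligand charge sum = -2.
Charge balance with nitrate (-1) requires 1 complex ion per 2 nitrate.

[W(bipy)(gly)2](NO3)2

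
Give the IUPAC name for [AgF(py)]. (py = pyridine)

fluoro(pyridine)silver(I)

There is no counter-ion, so the complex is neutral overall.
Ligand charges: 1×fluoro (-1 each), 1×pyridine (neutral); total -1. So Ag + (-1) = 0, giving Ag = +1.
Ligands are named alphabetically: fluoro before pyridine.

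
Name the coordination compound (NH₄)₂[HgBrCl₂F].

The 2 ammonium counter-ions carry a total charge of +2, so each complex ion is 2−.
Ligand charges: 2×chloro (-1 each), 1×fluoro (-1 each), 1×bromo (-1 each); total -4. So Hg + (-4) = 2−, giving Hg = +2.
The complex ion is anionic, so mercury takes the -ate form mercurate(II).

ammonium bromodichlorofluoromercurate(II)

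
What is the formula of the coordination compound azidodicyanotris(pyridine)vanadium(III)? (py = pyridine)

[V(CN)2(N3)(py)3]

Ligands: 2 cyano (CN, -1), 3 pyridine (py, neutral), 1 azido (N3, -1). Ligand charge sum = -3.
With V in oxidation state +3, the complex ion is [V...].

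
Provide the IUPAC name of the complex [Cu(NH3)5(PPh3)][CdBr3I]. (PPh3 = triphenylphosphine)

pentaammine(triphenylphosphine)copper(II) tribromoiodocadmate(II)

Cadmium is always +2 in its complexes; the anion's ligand charges sum to -4, so the complex anion is 2−.
A 1:1 salt means the cation carries the equal and opposite charge, 2+.
Cation: ligand charges sum to 0; for the ion to be 2+, Cu = +2.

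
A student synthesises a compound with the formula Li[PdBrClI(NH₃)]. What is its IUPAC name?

lithium amminebromochloroiodopalladate(II)

The 1 lithium counter-ion carries a total charge of +1, so each complex ion is 1−.
Ligand charges: 1×ammine (neutral), 1×bromo (-1 each), 1×chloro (-1 each), 1×iodo (-1 each); total -3. So Pd + (-3) = 1−, giving Pd = +2.
Ligands are named alphabetically: ammine before bromo before chloro before iodo.
The complex ion is anionic, so palladium takes the -ate form palladate(II).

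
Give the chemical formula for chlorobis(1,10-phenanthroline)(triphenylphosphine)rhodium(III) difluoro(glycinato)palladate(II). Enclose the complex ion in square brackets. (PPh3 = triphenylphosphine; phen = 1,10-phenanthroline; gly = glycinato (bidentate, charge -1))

Cation [Rh…]: ligand charges -1, Rh(III) ⇒ ion charge 2+.
Anion [Pd…]: ligand charges -3, Pd(II) ⇒ ion charge 1−.
One 2+ cation requires 2 of the 1− anion.

[RhCl(phen)2(PPh3)][PdF2(gly)]2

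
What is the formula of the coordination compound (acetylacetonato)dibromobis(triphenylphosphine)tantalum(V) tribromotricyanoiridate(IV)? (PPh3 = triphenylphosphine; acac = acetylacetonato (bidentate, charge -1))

Cation [Ta…]: ligand charges -3, Ta(V) ⇒ ion charge 2+.
Anion [Ir…]: ligand charges -6, Ir(IV) ⇒ ion charge 2−.
One 2+ cation balances one 2− anion.

[Ta(acac)Br2(PPh3)2][IrBr3(CN)3]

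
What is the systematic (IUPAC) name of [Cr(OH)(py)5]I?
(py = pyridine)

hydroxopentakis(pyridine)chromium(II) iodide

The 1 iodide counter-ion carries a total charge of -1, so each complex ion is 1+.
Ligand charges: 1×hydroxo (-1 each), 5×pyridine (neutral); total -1. So Cr + (-1) = 1+, giving Cr = +2.
Ligands are named alphabetically: hydroxo before pyridine.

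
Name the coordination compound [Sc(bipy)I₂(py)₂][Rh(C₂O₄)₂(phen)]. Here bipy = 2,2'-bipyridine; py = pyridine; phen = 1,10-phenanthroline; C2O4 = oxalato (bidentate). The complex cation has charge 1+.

(2,2'-bipyridine)diiodobis(pyridine)scandium(III) dioxalato(1,10-phenanthroline)rhodate(III)

Both ions are complex: the cation is named first with the plain metal name, the anion second with the -ate form; each ion's ligands are alphabetised independently.
The complex cation is given as 1+; its ligand charges sum to -2, so Sc = +3.
A 1:1 salt means the anion carries the equal and opposite charge, 1−.
Anion: ligand charges sum to -4; for the ion to be 1−, Rh = +3.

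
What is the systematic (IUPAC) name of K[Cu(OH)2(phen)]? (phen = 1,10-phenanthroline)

potassium dihydroxo(1,10-phenanthroline)cuprate(I)

The 1 potassium counter-ion carries a total charge of +1, so each complex ion is 1−.
Ligand charges: 1×1,10-phenanthroline (neutral), 2×hydroxo (-1 each); total -2. So Cu + (-2) = 1−, giving Cu = +1.
The complex ion is anionic, so copper takes the -ate form cuprate(I).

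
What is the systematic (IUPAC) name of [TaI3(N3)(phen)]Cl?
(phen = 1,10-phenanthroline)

azidotriiodo(1,10-phenanthroline)tantalum(V) chloride

The 1 chloride counter-ion carries a total charge of -1, so each complex ion is 1+.
Ligand charges: 1×azido (-1 each), 1×1,10-phenanthroline (neutral), 3×iodo (-1 each); total -4. So Ta + (-4) = 1+, giving Ta = +5.
Ligands are named alphabetically: azido before iodo before phenanthroline.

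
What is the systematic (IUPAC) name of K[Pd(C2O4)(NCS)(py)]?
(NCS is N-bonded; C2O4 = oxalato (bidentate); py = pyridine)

The 1 potassium counter-ion carries a total charge of +1, so each complex ion is 1−.
Ligand charges: 1×isothiocyanato (-1 each), 1×oxalato (-2 each), 1×pyridine (neutral); total -3. So Pd + (-3) = 1−, giving Pd = +2.
Ligands are named alphabetically: isothiocyanato before oxalato before pyridine.
The complex ion is anionic, so palladium takes the -ate form palladate(II).

potassium isothiocyanatooxalato(pyridine)palladate(II)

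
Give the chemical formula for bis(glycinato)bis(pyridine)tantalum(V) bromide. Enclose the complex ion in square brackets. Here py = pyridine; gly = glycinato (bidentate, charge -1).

[Ta(gly)2(py)2]Br3

Ligands: 2 pyridine (py, neutral), 2 glycinato (gly, -1). Ligand charge sum = -2.
With Ta in oxidation state +5, the complex ion is [Ta...]^3+.
Charge balance with bromide (-1) requires 1 complex ion per 3 bromide.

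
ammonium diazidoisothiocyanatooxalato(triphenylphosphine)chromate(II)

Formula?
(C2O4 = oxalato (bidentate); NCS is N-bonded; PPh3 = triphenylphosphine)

(NH4)3[Cr(C2O4)(N3)2(NCS)(PPh3)]

Ligands: 1 oxalato (C2O4, -2), 2 azido (N3, -1), 1 isothiocyanato (NCS, -1), 1 triphenylphosphine (PPh3, neutral). Ligand charge sum = -5.
With Cr in oxidation state +2, the complex ion is [Cr...]^3−.
Charge balance with ammonium (+1) requires 1 complex ion per 3 ammonium.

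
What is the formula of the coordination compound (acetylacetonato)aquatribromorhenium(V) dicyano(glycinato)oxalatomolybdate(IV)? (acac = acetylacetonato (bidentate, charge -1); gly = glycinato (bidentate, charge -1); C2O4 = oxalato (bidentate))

[Re(acac)Br3(H2O)][Mo(C2O4)(CN)2(gly)]

Cation [Re…]: ligand charges -4, Re(V) ⇒ ion charge 1+.
Anion [Mo…]: ligand charges -5, Mo(IV) ⇒ ion charge 1−.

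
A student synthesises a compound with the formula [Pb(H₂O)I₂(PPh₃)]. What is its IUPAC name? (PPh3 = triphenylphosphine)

There is no counter-ion, so the complex is neutral overall.
Ligand charges: 1×triphenylphosphine (neutral), 1×aqua (neutral), 2×iodo (-1 each); total -2. So Pb + (-2) = 0, giving Pb = +2.
Ligands are named alphabetically: aqua before iodo before triphenylphosphine.

aquadiiodo(triphenylphosphine)lead(II)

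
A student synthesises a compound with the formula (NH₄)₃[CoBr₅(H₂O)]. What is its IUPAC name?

ammonium aquapentabromocobaltate(II)

The 3 ammonium counter-ions carry a total charge of +3, so each complex ion is 3−.
Ligand charges: 1×aqua (neutral), 5×bromo (-1 each); total -5. So Co + (-5) = 3−, giving Co = +2.
Ligands are named alphabetically: aqua before bromo.
The complex ion is anionic, so cobalt takes the -ate form cobaltate(II).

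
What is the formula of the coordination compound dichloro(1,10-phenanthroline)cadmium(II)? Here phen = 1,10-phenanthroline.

Ligands: 2 chloro (Cl, -1), 1 1,10-phenanthroline (phen, neutral). Ligand charge sum = -2.
With Cd in oxidation state +2, the complex ion is [Cd...].

[CdCl2(phen)]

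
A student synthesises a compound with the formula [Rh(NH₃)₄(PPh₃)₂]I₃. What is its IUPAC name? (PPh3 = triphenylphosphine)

tetraamminebis(triphenylphosphine)rhodium(III) iodide

The 3 iodide counter-ions carry a total charge of -3, so each complex ion is 3+.
Ligand charges: 4×ammine (neutral), 2×triphenylphosphine (neutral); total 0. So Rh + (0) = 3+, giving Rh = +3.
Ligands are named alphabetically: ammine before triphenylphosphine.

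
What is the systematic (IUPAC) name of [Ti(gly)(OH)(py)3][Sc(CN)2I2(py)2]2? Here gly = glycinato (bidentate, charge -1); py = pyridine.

Both ions are complex: the cation is named first with the plain metal name, the anion second with the -ate form; each ion's ligands are alphabetised independently.
Scandium is always +3 in its complexes; the anion's ligand charges sum to -4, so the complex anion is 1−.
With 2 anions per cation, the cation must be 2×1 = 2+.
Cation: ligand charges sum to -2; for the ion to be 2+, Ti = +4.

(glycinato)hydroxotris(pyridine)titanium(IV) dicyanodiiodobis(pyridine)scandate(III)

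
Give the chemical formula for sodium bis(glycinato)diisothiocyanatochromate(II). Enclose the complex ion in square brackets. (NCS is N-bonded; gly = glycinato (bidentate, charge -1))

Na2[Cr(gly)2(NCS)2]

Ligands: 2 isothiocyanato (NCS, -1), 2 glycinato (gly, -1). Ligand charge sum = -4.
Charge balance with sodium (+1) requires 1 complex ion per 2 sodium.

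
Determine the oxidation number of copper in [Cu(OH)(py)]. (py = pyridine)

+1

No counter-ion: the bracketed complex is neutral.
Ligand charges: 1×py neutral; 1×OH = -1; sum -1.
Cu + (-1) = 0 ⇒ Cu is +1.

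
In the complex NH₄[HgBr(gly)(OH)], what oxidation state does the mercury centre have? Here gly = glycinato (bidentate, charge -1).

+2

1 ammonium outside the brackets (+1 each) → the complex ion is 1−.
Ligand charges: 1×Br = -1; 1×gly = -1; 1×OH = -1; sum -3.
Hg + (-3) = 1− ⇒ Hg is +2.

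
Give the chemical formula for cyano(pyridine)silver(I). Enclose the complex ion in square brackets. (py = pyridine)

Ligands: 1 pyridine (py, neutral), 1 cyano (CN, -1). Ligand charge sum = -1.
With Ag in oxidation state +1, the complex ion is [Ag...].

[Ag(CN)(py)]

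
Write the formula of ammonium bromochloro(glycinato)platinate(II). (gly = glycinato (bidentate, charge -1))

Ligands: 1 bromo (Br, -1), 1 glycinato (gly, -1), 1 chloro (Cl, -1). Ligand charge sum = -3.
With Pt in oxidation state +2, the complex ion is [Pt...]^1−.
Charge balance with ammonium (+1) requires 1 complex ion per 1 ammonium.

NH4[PtBrCl(gly)]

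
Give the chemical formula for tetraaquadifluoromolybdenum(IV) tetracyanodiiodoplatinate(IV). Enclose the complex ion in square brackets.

Cation [Mo…]: ligand charges -2, Mo(IV) ⇒ ion charge 2+.
Anion [Pt…]: ligand charges -6, Pt(IV) ⇒ ion charge 2−.

[MoF2(H2O)4][Pt(CN)4I2]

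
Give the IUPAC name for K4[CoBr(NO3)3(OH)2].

potassium bromodihydroxotrinitratocobaltate(II)

The 4 potassium counter-ions carry a total charge of +4, so each complex ion is 4−.
Ligand charges: 1×bromo (-1 each), 2×hydroxo (-1 each), 3×nitrato (-1 each); total -6. So Co + (-6) = 4−, giving Co = +2.
Ligands are named alphabetically: bromo before hydroxo before nitrato.
The complex ion is anionic, so cobalt takes the -ate form cobaltate(II).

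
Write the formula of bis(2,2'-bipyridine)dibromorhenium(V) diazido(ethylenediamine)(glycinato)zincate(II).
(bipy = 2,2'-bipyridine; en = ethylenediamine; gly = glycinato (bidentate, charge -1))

Cation [Re…]: ligand charges -2, Re(V) ⇒ ion charge 3+.
Anion [Zn…]: ligand charges -3, Zn(II) ⇒ ion charge 1−.

[Re(bipy)2Br2][Zn(en)(gly)(N3)2]3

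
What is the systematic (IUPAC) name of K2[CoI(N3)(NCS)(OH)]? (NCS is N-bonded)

potassium azidohydroxoiodoisothiocyanatocobaltate(II)

The 2 potassium counter-ions carry a total charge of +2, so each complex ion is 2−.
Ligand charges: 1×azido (-1 each), 1×iodo (-1 each), 1×isothiocyanato (-1 each), 1×hydroxo (-1 each); total -4. So Co + (-4) = 2−, giving Co = +2.
The complex ion is anionic, so cobalt takes the -ate form cobaltate(II).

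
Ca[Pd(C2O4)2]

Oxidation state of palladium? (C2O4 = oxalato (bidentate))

1 calcium outside the brackets (+2 each) → the complex ion is 2−.
Ligand charges: 2×C2O4 = -4; sum -4.
Pd + (-4) = 2− ⇒ Pd is +2.

+2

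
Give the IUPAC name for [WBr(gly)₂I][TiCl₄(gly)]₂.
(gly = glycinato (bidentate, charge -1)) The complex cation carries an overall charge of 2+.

Both ions are complex: the cation is named first with the plain metal name, the anion second with the -ate form; each ion's ligands are alphabetised independently.
The complex cation is given as 2+; its ligand charges sum to -4, so W = +6.
With 2 anions per cation, each anion must be 2/2 = 1−.
Anion: ligand charges sum to -5; for the ion to be 1−, Ti = +4.

bromobis(glycinato)iodotungsten(VI) tetrachloro(glycinato)titanate(IV)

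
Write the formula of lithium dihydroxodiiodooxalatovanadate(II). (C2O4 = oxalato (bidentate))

Li4[V(C2O4)I2(OH)2]

Ligands: 2 hydroxo (OH, -1), 2 iodo (I, -1), 1 oxalato (C2O4, -2). Ligand charge sum = -6.
With V in oxidation state +2, the complex ion is [V...]^4−.
Charge balance with lithium (+1) requires 1 complex ion per 4 lithium.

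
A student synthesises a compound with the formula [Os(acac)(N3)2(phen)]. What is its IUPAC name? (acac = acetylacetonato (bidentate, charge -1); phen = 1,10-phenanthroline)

(acetylacetonato)diazido(1,10-phenanthroline)osmium(III)

There is no counter-ion, so the complex is neutral overall.
Ligand charges: 1×acetylacetonato (-1 each), 2×azido (-1 each), 1×1,10-phenanthroline (neutral); total -3. So Os + (-3) = 0, giving Os = +3.
Ligands are named alphabetically: acetylacetonato before azido before phenanthroline.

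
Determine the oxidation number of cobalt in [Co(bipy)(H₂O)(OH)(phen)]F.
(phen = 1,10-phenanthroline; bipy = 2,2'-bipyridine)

+2

1 fluoride outside the brackets (-1 each) → the complex ion is 1+.
Ligand charges: 1×phen neutral; 1×H2O neutral; 1×OH = -1; 1×bipy neutral; sum -1.
Co + (-1) = 1+ ⇒ Co is +2.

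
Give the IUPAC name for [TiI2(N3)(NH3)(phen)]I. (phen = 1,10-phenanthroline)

The 1 iodide counter-ion carries a total charge of -1, so each complex ion is 1+.
Ligand charges: 1×ammine (neutral), 2×iodo (-1 each), 1×1,10-phenanthroline (neutral), 1×azido (-1 each); total -3. So Ti + (-3) = 1+, giving Ti = +4.
Ligands are named alphabetically: ammine before azido before iodo before phenanthroline.

ammineazidodiiodo(1,10-phenanthroline)titanium(IV) iodide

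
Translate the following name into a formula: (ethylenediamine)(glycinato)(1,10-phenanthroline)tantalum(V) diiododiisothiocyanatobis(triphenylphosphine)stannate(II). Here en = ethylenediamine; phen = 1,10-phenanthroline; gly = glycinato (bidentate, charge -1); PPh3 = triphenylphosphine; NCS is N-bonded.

Cation [Ta…]: ligand charges -1, Ta(V) ⇒ ion charge 4+.
Anion [Sn…]: ligand charges -4, Sn(II) ⇒ ion charge 2−.
One 4+ cation requires 2 of the 2− anion.

[Ta(en)(gly)(phen)][SnI2(NCS)2(PPh3)2]2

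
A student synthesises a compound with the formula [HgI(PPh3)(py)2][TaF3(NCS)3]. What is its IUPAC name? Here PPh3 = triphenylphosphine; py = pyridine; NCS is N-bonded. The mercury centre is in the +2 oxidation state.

Hg is given as +2; the cation's ligand charges sum to -1, so the complex cation is 1+.
A 1:1 salt means the anion carries the equal and opposite charge, 1−.
Anion: ligand charges sum to -6; for the ion to be 1−, Ta = +5.

iodobis(pyridine)(triphenylphosphine)mercury(II) trifluorotriisothiocyanatotantalate(V)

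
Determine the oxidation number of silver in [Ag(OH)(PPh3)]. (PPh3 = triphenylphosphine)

No counter-ion: the bracketed complex is neutral.
Ligand charges: 1×PPh3 neutral; 1×OH = -1; sum -1.
Ag + (-1) = 0 ⇒ Ag is +1.

+1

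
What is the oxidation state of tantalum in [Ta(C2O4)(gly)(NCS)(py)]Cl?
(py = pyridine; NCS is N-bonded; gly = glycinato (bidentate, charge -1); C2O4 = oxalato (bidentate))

+5

1 chloride outside the brackets (-1 each) → the complex ion is 1+.
Ligand charges: 1×py neutral; 1×NCS = -1; 1×gly = -1; 1×C2O4 = -2; sum -4.
Ta + (-4) = 1+ ⇒ Ta is +5.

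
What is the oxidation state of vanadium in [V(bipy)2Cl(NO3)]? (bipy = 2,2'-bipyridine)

+2

No counter-ion: the bracketed complex is neutral.
Ligand charges: 1×Cl = -1; 2×bipy neutral; 1×NO3 = -1; sum -2.
V + (-2) = 0 ⇒ V is +2.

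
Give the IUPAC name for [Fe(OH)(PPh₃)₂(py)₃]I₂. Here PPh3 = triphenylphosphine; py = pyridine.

The 2 iodide counter-ions carry a total charge of -2, so each complex ion is 2+.
Ligand charges: 1×hydroxo (-1 each), 2×triphenylphosphine (neutral), 3×pyridine (neutral); total -1. So Fe + (-1) = 2+, giving Fe = +3.
Ligands are named alphabetically: hydroxo before pyridine before triphenylphosphine.

hydroxotris(pyridine)bis(triphenylphosphine)iron(III) iodide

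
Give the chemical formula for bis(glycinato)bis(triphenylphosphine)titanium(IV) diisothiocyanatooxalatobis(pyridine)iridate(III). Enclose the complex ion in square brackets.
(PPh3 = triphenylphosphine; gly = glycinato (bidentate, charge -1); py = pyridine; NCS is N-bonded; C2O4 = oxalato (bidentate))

[Ti(gly)2(PPh3)2][Ir(C2O4)(NCS)2(py)2]2

Cation [Ti…]: ligand charges -2, Ti(IV) ⇒ ion charge 2+.
Anion [Ir…]: ligand charges -4, Ir(III) ⇒ ion charge 1−.
One 2+ cation requires 2 of the 1− anion.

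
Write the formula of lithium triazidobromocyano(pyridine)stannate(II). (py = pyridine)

Li3[SnBr(CN)(N3)3(py)]

Ligands: 3 azido (N3, -1), 1 cyano (CN, -1), 1 bromo (Br, -1), 1 pyridine (py, neutral). Ligand charge sum = -5.
Charge balance with lithium (+1) requires 1 complex ion per 3 lithium.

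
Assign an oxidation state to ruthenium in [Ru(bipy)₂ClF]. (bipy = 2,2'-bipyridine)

+2

No counter-ion: the bracketed complex is neutral.
Ligand charges: 1×Cl = -1; 1×F = -1; 2×bipy neutral; sum -2.
Ru + (-2) = 0 ⇒ Ru is +2.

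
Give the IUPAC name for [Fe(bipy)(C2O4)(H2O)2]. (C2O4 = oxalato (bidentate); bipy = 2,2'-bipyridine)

diaqua(2,2'-bipyridine)oxalatoiron(II)

There is no counter-ion, so the complex is neutral overall.
Ligand charges: 2×aqua (neutral), 1×oxalato (-2 each), 1×2,2'-bipyridine (neutral); total -2. So Fe + (-2) = 0, giving Fe = +2.
Ligands are named alphabetically: aqua before bipyridine before oxalato.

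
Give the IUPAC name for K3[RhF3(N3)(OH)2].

potassium azidotrifluorodihydroxorhodate(III)

The 3 potassium counter-ions carry a total charge of +3, so each complex ion is 3−.
Ligand charges: 2×hydroxo (-1 each), 3×fluoro (-1 each), 1×azido (-1 each); total -6. So Rh + (-6) = 3−, giving Rh = +3.
Ligands are named alphabetically: azido before fluoro before hydroxo.
The complex ion is anionic, so rhodium takes the -ate form rhodate(III).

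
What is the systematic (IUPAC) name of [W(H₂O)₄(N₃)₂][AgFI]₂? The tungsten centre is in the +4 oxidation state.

W is given as +4; the cation's ligand charges sum to -2, so the complex cation is 2+.
With 2 anions per cation, each anion must be 2/2 = 1−.
Anion: ligand charges sum to -2; for the ion to be 1−, Ag = +1.

tetraaquadiazidotungsten(IV) fluoroiodoargentate(I)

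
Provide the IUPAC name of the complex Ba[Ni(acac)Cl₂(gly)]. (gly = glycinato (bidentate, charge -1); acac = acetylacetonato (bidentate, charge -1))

barium (acetylacetonato)dichloro(glycinato)nickelate(II)

The 1 barium counter-ion carries a total charge of +2, so each complex ion is 2−.
Ligand charges: 1×glycinato (-1 each), 2×chloro (-1 each), 1×acetylacetonato (-1 each); total -4. So Ni + (-4) = 2−, giving Ni = +2.
Ligands are named alphabetically: acetylacetonato before chloro before glycinato.
The complex ion is anionic, so nickel takes the -ate form nickelate(II).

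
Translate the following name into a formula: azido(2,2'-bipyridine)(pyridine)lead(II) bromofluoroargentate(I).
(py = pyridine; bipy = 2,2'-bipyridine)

Cation [Pb…]: ligand charges -1, Pb(II) ⇒ ion charge 1+.
Anion [Ag…]: ligand charges -2, Ag(I) ⇒ ion charge 1−.

[Pb(bipy)(N3)(py)][AgBrF]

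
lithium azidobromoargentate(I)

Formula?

Li[AgBr(N3)]

Ligands: 1 azido (N3, -1), 1 bromo (Br, -1). Ligand charge sum = -2.
With Ag in oxidation state +1, the complex ion is [Ag...]^1−.
Charge balance with lithium (+1) requires 1 complex ion per 1 lithium.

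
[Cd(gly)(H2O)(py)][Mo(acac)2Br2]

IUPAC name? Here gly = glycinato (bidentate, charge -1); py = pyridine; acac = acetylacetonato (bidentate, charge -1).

Cadmium is always +2 in its complexes; the cation's ligand charges sum to -1, so the complex cation is 1+.
A 1:1 salt means the anion carries the equal and opposite charge, 1−.
Anion: ligand charges sum to -4; for the ion to be 1−, Mo = +3.

aqua(glycinato)(pyridine)cadmium(II) bis(acetylacetonato)dibromomolybdate(III)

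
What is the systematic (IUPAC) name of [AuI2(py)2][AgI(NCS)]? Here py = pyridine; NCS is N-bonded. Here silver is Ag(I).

diiodobis(pyridine)gold(III) iodoisothiocyanatoargentate(I)

Both ions are complex: the cation is named first with the plain metal name, the anion second with the -ate form; each ion's ligands are alphabetised independently.
Ag is given as +1; the anion's ligand charges sum to -2, so the complex anion is 1−.
A 1:1 salt means the cation carries the equal and opposite charge, 1+.
Cation: ligand charges sum to -2; for the ion to be 1+, Au = +3.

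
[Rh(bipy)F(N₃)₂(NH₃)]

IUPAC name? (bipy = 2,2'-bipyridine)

amminediazido(2,2'-bipyridine)fluororhodium(III)

There is no counter-ion, so the complex is neutral overall.
Ligand charges: 2×azido (-1 each), 1×ammine (neutral), 1×2,2'-bipyridine (neutral), 1×fluoro (-1 each); total -3. So Rh + (-3) = 0, giving Rh = +3.
Ligands are named alphabetically: ammine before azido before bipyridine before fluoro.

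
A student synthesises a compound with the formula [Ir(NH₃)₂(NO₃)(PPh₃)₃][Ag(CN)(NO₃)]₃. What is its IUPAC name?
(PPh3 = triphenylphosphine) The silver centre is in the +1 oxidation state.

Both ions are complex: the cation is named first with the plain metal name, the anion second with the -ate form; each ion's ligands are alphabetised independently.
Ag is given as +1; the anion's ligand charges sum to -2, so the complex anion is 1−.
With 3 anions per cation, the cation must be 3×1 = 3+.
Cation: ligand charges sum to -1; for the ion to be 3+, Ir = +4.

diamminenitratotris(triphenylphosphine)iridium(IV) cyanonitratoargentate(I)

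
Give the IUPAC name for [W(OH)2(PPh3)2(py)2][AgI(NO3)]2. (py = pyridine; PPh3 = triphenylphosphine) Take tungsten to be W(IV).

W is given as +4; the cation's ligand charges sum to -2, so the complex cation is 2+.
With 2 anions per cation, each anion must be 2/2 = 1−.
Anion: ligand charges sum to -2; for the ion to be 1−, Ag = +1.

dihydroxobis(pyridine)bis(triphenylphosphine)tungsten(IV) iodonitratoargentate(I)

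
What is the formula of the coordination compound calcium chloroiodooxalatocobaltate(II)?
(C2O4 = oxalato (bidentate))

Ca[Co(C2O4)ClI]

Ligands: 1 iodo (I, -1), 1 chloro (Cl, -1), 1 oxalato (C2O4, -2). Ligand charge sum = -4.
Charge balance with calcium (+2) requires 1 complex ion per 1 calcium.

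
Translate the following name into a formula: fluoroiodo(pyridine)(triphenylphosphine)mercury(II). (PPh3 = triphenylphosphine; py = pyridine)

Ligands: 1 iodo (I, -1), 1 fluoro (F, -1), 1 triphenylphosphine (PPh3, neutral), 1 pyridine (py, neutral). Ligand charge sum = -2.
With Hg in oxidation state +2, the complex ion is [Hg...].

[HgFI(PPh3)(py)]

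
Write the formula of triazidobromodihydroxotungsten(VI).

Ligands: 2 hydroxo (OH, -1), 1 bromo (Br, -1), 3 azido (N3, -1). Ligand charge sum = -6.
With W in oxidation state +6, the complex ion is [W...].

[WBr(N3)3(OH)2]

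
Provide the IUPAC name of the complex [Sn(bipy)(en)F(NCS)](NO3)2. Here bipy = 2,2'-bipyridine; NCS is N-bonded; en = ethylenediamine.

The 2 nitrate counter-ions carry a total charge of -2, so each complex ion is 2+.
Ligand charges: 1×fluoro (-1 each), 1×2,2'-bipyridine (neutral), 1×isothiocyanato (-1 each), 1×ethylenediamine (neutral); total -2. So Sn + (-2) = 2+, giving Sn = +4.
Ligands are named alphabetically: bipyridine before ethylenediamine before fluoro before isothiocyanato.

(2,2'-bipyridine)(ethylenediamine)fluoroisothiocyanatotin(IV) nitrate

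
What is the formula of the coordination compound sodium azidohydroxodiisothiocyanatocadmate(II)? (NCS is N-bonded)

Ligands: 2 isothiocyanato (NCS, -1), 1 hydroxo (OH, -1), 1 azido (N3, -1). Ligand charge sum = -4.
With Cd in oxidation state +2, the complex ion is [Cd...]^2−.
Charge balance with sodium (+1) requires 1 complex ion per 2 sodium.

Na2[Cd(N3)(NCS)2(OH)]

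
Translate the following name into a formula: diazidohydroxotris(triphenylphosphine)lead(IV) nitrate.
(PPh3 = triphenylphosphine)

Ligands: 1 hydroxo (OH, -1), 2 azido (N3, -1), 3 triphenylphosphine (PPh3, neutral). Ligand charge sum = -3.
Charge balance with nitrate (-1) requires 1 complex ion per 1 nitrate.

[Pb(N3)2(OH)(PPh3)3]NO3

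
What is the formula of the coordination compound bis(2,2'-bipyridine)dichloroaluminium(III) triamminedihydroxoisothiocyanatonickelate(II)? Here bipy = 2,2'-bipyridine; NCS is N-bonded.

Cation [Al…]: ligand charges -2, Al(III) ⇒ ion charge 1+.
Anion [Ni…]: ligand charges -3, Ni(II) ⇒ ion charge 1−.
One 1+ cation balances one 1− anion.

[Al(bipy)2Cl2][Ni(NCS)(NH3)3(OH)2]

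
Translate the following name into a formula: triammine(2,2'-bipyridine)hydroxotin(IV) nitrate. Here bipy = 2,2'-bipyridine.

[Sn(bipy)(NH3)3(OH)](NO3)3

Ligands: 3 ammine (NH3, neutral), 1 hydroxo (OH, -1), 1 2,2'-bipyridine (bipy, neutral). Ligand charge sum = -1.
With Sn in oxidation state +4, the complex ion is [Sn...]^3+.
Charge balance with nitrate (-1) requires 1 complex ion per 3 nitrate.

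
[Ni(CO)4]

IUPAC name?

There is no counter-ion, so the complex is neutral overall.
Ligand charges: 4×carbonyl (neutral); total 0. So Ni + (0) = 0, giving Ni = 0.

tetracarbonylnickel(0)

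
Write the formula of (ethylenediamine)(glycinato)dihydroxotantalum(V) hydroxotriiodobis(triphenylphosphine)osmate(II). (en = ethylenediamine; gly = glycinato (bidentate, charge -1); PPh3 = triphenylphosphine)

[Ta(en)(gly)(OH)2][OsI3(OH)(PPh3)2]

Cation [Ta…]: ligand charges -3, Ta(V) ⇒ ion charge 2+.
Anion [Os…]: ligand charges -4, Os(II) ⇒ ion charge 2−.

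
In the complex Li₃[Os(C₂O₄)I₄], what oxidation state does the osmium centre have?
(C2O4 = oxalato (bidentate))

3 lithium outside the brackets (+1 each) → the complex ion is 3−.
Ligand charges: 1×C2O4 = -2; 4×I = -4; sum -6.
Os + (-6) = 3− ⇒ Os is +3.

+3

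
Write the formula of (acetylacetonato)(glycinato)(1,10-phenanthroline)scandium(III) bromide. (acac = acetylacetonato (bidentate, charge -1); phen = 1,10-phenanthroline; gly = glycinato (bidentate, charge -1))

[Sc(acac)(gly)(phen)]Br

Ligands: 1 acetylacetonato (acac, -1), 1 1,10-phenanthroline (phen, neutral), 1 glycinato (gly, -1). Ligand charge sum = -2.
Charge balance with bromide (-1) requires 1 complex ion per 1 bromide.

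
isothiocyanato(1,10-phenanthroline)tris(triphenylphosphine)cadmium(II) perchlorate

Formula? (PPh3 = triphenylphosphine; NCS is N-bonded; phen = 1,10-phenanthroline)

Ligands: 3 triphenylphosphine (PPh3, neutral), 1 isothiocyanato (NCS, -1), 1 1,10-phenanthroline (phen, neutral). Ligand charge sum = -1.
With Cd in oxidation state +2, the complex ion is [Cd...]^1+.
Charge balance with perchlorate (-1) requires 1 complex ion per 1 perchlorate.

[Cd(NCS)(phen)(PPh3)3]ClO4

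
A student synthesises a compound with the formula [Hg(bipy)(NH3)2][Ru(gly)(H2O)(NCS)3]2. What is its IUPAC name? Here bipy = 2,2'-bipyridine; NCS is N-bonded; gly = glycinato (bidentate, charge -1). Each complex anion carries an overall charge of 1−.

diammine(2,2'-bipyridine)mercury(II) aqua(glycinato)triisothiocyanatoruthenate(III)

The complex anion is given as 1−; its ligand charges sum to -4, so Ru = +3.
With 2 anions per cation, the cation must be 2×1 = 2+.
Cation: ligand charges sum to 0; for the ion to be 2+, Hg = +2.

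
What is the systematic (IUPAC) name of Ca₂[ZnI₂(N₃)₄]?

calcium tetraazidodiiodozincate(II)

The 2 calcium counter-ions carry a total charge of +4, so each complex ion is 4−.
Ligand charges: 2×iodo (-1 each), 4×azido (-1 each); total -6. So Zn + (-6) = 4−, giving Zn = +2.
The complex ion is anionic, so zinc takes the -ate form zincate(II).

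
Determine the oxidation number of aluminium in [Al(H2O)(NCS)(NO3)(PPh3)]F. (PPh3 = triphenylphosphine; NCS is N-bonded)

1 fluoride outside the brackets (-1 each) → the complex ion is 1+.
Ligand charges: 1×H2O neutral; 1×PPh3 neutral; 1×NCS = -1; 1×NO3 = -1; sum -2.
Al + (-2) = 1+ ⇒ Al is +3.

+3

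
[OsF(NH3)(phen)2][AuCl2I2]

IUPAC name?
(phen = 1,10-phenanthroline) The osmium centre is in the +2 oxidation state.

amminefluorobis(1,10-phenanthroline)osmium(II) dichlorodiiodoaurate(III)

Both ions are complex: the cation is named first with the plain metal name, the anion second with the -ate form; each ion's ligands are alphabetised independently.
Os is given as +2; the cation's ligand charges sum to -1, so the complex cation is 1+.
A 1:1 salt means the anion carries the equal and opposite charge, 1−.
Anion: ligand charges sum to -4; for the ion to be 1−, Au = +3.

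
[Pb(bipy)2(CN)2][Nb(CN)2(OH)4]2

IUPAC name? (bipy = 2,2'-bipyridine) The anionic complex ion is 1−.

bis(2,2'-bipyridine)dicyanolead(IV) dicyanotetrahydroxoniobate(V)

Both ions are complex: the cation is named first with the plain metal name, the anion second with the -ate form; each ion's ligands are alphabetised independently.
The complex anion is given as 1−; its ligand charges sum to -6, so Nb = +5.
With 2 anions per cation, the cation must be 2×1 = 2+.
Cation: ligand charges sum to -2; for the ion to be 2+, Pb = +4.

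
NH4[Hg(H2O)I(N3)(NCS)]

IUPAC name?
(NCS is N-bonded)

The 1 ammonium counter-ion carries a total charge of +1, so each complex ion is 1−.
Ligand charges: 1×iodo (-1 each), 1×aqua (neutral), 1×azido (-1 each), 1×isothiocyanato (-1 each); total -3. So Hg + (-3) = 1−, giving Hg = +2.
Ligands are named alphabetically: aqua before azido before iodo before isothiocyanato.
The complex ion is anionic, so mercury takes the -ate form mercurate(II).

ammonium aquaazidoiodoisothiocyanatomercurate(II)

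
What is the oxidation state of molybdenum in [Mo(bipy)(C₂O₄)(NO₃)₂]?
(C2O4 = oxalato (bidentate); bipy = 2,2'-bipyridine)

No counter-ion: the bracketed complex is neutral.
Ligand charges: 1×C2O4 = -2; 1×bipy neutral; 2×NO3 = -2; sum -4.
Mo + (-4) = 0 ⇒ Mo is +4.

+4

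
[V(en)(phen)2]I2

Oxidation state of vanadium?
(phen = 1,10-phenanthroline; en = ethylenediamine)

+2

2 iodide outside the brackets (-1 each) → the complex ion is 2+.
Ligand charges: 2×phen neutral; 1×en neutral; sum 0.
V + (0) = 2+ ⇒ V is +2.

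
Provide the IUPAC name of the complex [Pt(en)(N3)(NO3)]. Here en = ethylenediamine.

azido(ethylenediamine)nitratoplatinum(II)

There is no counter-ion, so the complex is neutral overall.
Ligand charges: 1×azido (-1 each), 1×ethylenediamine (neutral), 1×nitrato (-1 each); total -2. So Pt + (-2) = 0, giving Pt = +2.
Ligands are named alphabetically: azido before ethylenediamine before nitrato.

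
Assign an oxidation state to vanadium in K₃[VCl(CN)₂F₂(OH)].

3 potassium outside the brackets (+1 each) → the complex ion is 3−.
Ligand charges: 1×Cl = -1; 1×OH = -1; 2×CN = -2; 2×F = -2; sum -6.
V + (-6) = 3− ⇒ V is +3.

+3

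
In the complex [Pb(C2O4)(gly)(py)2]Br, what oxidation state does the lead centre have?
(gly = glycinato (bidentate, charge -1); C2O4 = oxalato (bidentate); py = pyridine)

+4

1 bromide outside the brackets (-1 each) → the complex ion is 1+.
Ligand charges: 1×gly = -1; 1×C2O4 = -2; 2×py neutral; sum -3.
Pb + (-3) = 1+ ⇒ Pb is +4.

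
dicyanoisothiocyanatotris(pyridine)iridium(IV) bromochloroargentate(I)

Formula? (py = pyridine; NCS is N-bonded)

[Ir(CN)2(NCS)(py)3][AgBrCl]

Cation [Ir…]: ligand charges -3, Ir(IV) ⇒ ion charge 1+.
Anion [Ag…]: ligand charges -2, Ag(I) ⇒ ion charge 1−.
One 1+ cation balances one 1− anion.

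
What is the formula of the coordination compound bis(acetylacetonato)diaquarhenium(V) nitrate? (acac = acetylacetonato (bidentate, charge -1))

[Re(acac)2(H2O)2](NO3)3

Ligands: 2 aqua (H2O, neutral), 2 acetylacetonato (acac, -1). Ligand charge sum = -2.
With Re in oxidation state +5, the complex ion is [Re...]^3+.
Charge balance with nitrate (-1) requires 1 complex ion per 3 nitrate.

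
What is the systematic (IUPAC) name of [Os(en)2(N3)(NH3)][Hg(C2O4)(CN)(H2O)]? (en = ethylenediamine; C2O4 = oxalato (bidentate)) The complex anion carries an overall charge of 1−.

Both ions are complex: the cation is named first with the plain metal name, the anion second with the -ate form; each ion's ligands are alphabetised independently.
The complex anion is given as 1−; its ligand charges sum to -3, so Hg = +2.
A 1:1 salt means the cation carries the equal and opposite charge, 1+.
Cation: ligand charges sum to -1; for the ion to be 1+, Os = +2.

ammineazidobis(ethylenediamine)osmium(II) aquacyanooxalatomercurate(II)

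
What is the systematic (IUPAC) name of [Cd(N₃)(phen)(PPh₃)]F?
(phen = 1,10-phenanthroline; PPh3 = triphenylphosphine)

The 1 fluoride counter-ion carries a total charge of -1, so each complex ion is 1+.
Ligand charges: 1×azido (-1 each), 1×1,10-phenanthroline (neutral), 1×triphenylphosphine (neutral); total -1. So Cd + (-1) = 1+, giving Cd = +2.
Ligands are named alphabetically: azido before phenanthroline before triphenylphosphine.

azido(1,10-phenanthroline)(triphenylphosphine)cadmium(II) fluoride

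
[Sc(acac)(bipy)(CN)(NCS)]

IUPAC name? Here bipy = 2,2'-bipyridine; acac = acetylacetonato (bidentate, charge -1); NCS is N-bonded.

(acetylacetonato)(2,2'-bipyridine)cyanoisothiocyanatoscandium(III)

There is no counter-ion, so the complex is neutral overall.
Ligand charges: 1×2,2'-bipyridine (neutral), 1×cyano (-1 each), 1×acetylacetonato (-1 each), 1×isothiocyanato (-1 each); total -3. So Sc + (-3) = 0, giving Sc = +3.
Ligands are named alphabetically: acetylacetonato before bipyridine before cyano before isothiocyanato.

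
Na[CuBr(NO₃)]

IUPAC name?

The 1 sodium counter-ion carries a total charge of +1, so each complex ion is 1−.
Ligand charges: 1×nitrato (-1 each), 1×bromo (-1 each); total -2. So Cu + (-2) = 1−, giving Cu = +1.
Ligands are named alphabetically: bromo before nitrato.
The complex ion is anionic, so copper takes the -ate form cuprate(I).

sodium bromonitratocuprate(I)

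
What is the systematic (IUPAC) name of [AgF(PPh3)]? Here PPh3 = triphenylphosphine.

fluoro(triphenylphosphine)silver(I)

There is no counter-ion, so the complex is neutral overall.
Ligand charges: 1×triphenylphosphine (neutral), 1×fluoro (-1 each); total -1. So Ag + (-1) = 0, giving Ag = +1.
Ligands are named alphabetically: fluoro before triphenylphosphine.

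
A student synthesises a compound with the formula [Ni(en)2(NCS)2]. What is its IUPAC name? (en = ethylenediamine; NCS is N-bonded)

There is no counter-ion, so the complex is neutral overall.
Ligand charges: 2×ethylenediamine (neutral), 2×isothiocyanato (-1 each); total -2. So Ni + (-2) = 0, giving Ni = +2.
Ligands are named alphabetically: ethylenediamine before isothiocyanato.

bis(ethylenediamine)diisothiocyanatonickel(II)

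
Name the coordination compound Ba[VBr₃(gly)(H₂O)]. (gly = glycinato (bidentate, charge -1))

The 1 barium counter-ion carries a total charge of +2, so each complex ion is 2−.
Ligand charges: 1×glycinato (-1 each), 3×bromo (-1 each), 1×aqua (neutral); total -4. So V + (-4) = 2−, giving V = +2.
Ligands are named alphabetically: aqua before bromo before glycinato.
The complex ion is anionic, so vanadium takes the -ate form vanadate(II).

barium aquatribromo(glycinato)vanadate(II)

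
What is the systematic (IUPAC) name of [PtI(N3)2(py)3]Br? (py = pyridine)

The 1 bromide counter-ion carries a total charge of -1, so each complex ion is 1+.
Ligand charges: 2×azido (-1 each), 1×iodo (-1 each), 3×pyridine (neutral); total -3. So Pt + (-3) = 1+, giving Pt = +4.
Ligands are named alphabetically: azido before iodo before pyridine.

diazidoiodotris(pyridine)platinum(IV) bromide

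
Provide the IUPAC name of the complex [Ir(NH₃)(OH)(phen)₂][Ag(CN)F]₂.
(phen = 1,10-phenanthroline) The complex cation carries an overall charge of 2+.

Both ions are complex: the cation is named first with the plain metal name, the anion second with the -ate form; each ion's ligands are alphabetised independently.
The complex cation is given as 2+; its ligand charges sum to -1, so Ir = +3.
With 2 anions per cation, each anion must be 2/2 = 1−.
Anion: ligand charges sum to -2; for the ion to be 1−, Ag = +1.

amminehydroxobis(1,10-phenanthroline)iridium(III) cyanofluoroargentate(I)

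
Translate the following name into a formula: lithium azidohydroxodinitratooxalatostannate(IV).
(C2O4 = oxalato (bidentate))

Ligands: 2 nitrato (NO3, -1), 1 hydroxo (OH, -1), 1 azido (N3, -1), 1 oxalato (C2O4, -2). Ligand charge sum = -6.
Charge balance with lithium (+1) requires 1 complex ion per 2 lithium.

Li2[Sn(C2O4)(N3)(NO3)2(OH)]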